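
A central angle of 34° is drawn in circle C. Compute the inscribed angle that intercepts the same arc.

By the inscribed angle theorem, the inscribed angle is half the central angle.
Inscribed angle = 34° / 2 = 17°

17°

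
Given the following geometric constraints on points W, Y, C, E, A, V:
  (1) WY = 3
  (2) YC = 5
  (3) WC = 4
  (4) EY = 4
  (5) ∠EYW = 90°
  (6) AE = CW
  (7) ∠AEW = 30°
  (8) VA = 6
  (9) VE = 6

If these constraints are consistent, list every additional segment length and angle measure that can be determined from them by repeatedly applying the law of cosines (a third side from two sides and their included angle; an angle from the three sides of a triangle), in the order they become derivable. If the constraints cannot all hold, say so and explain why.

The constraints are consistent. Derivable facts, in order:
After 1 step:
- WE = 5
- ∠AEV = 70.53°
- ∠AVE = 38.94°
- ∠CWY = 90°
- ∠CYW = 53.13°
- ∠EAV = 70.53°
- ∠WCY = 36.87°
After 2 steps:
- WA ≈ 2.52
- ∠EWY = 53.13°
- ∠WEY = 36.87°
After 3 steps:
- ∠AWE = 52.48°
- ∠EAW = 97.52°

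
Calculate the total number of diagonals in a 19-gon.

Each of the 19 vertices connects to 16 non-adjacent vertices via diagonals.
Total connections = 19 × 16 = 304, but each diagonal is counted twice.
Number of diagonals = 304 / 2 = 152.

152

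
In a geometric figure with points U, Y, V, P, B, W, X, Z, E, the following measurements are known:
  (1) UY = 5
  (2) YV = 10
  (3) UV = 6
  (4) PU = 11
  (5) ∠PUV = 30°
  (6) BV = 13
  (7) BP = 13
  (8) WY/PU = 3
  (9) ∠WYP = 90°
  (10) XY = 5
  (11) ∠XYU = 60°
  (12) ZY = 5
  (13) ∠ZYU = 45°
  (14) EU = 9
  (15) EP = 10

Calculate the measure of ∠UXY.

Step 1: By the law of cosines on triangle XYU: XU² = 5² + 5² − 2·5·5·cos(60°) = 25, so XU = 5.
Step 2: By the inverse law of cosines on triangle UXY: cos(∠UXY) = (5² + 5² − 5²) / (2·5·5) = 25/50 = 0.5, so ∠UXY = 60°.

Therefore, the measure of angle ∠UXY = 60°.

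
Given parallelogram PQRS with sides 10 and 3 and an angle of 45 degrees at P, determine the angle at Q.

In a parallelogram, consecutive angles are supplementary (sum to 180°).
angle Q = 180 - angle P
angle Q = 180 - 45
angle Q = 135 degrees

135 degrees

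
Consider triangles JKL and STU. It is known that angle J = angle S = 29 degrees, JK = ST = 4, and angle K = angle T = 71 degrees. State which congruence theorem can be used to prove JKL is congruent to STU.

Consider the given information: angle J = angle S = 29 degrees, JK = ST = 4, and angle K = angle T = 71 degrees
This is not AAS or HL: AAS requires two angles and a non-included side. HL only applies to right triangles with matching hypotenuse and leg.
The correct criterion is ASA. Two pairs of corresponding angles and the included side are equal (Angle-Side-Angle).

ASA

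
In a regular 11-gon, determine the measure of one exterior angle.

Each exterior angle of a regular n-gon is 360 / n.
For n = 11: 360 / 11 = 360/11 degrees.

360/11 degrees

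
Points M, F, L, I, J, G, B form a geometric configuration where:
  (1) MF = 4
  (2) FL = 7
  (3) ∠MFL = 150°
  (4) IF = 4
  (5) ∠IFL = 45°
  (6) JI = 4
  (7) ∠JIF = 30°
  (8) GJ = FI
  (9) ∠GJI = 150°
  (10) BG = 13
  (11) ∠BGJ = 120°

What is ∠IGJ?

From the given relations: GJ = FI = 4.
Step 1: By the law of cosines on triangle GJI: GI² = 4² + 4² − 2·4·4·cos(150°) = 59.71, so GI ≈ 7.73.
Step 2: By the inverse law of cosines on triangle IGJ: cos(∠IGJ) = (7.73² + 4² − 4²) / (2·7.73·4) = 59.71/61.82 = 0.9659, so ∠IGJ = 15°.

Therefore, the measure of angle ∠IGJ = 15°.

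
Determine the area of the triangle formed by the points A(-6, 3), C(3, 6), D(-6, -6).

Shoelace: Area = (1/2)|-6(6--6) + 3(-6-3) + -6(3-6)| = (1/2)(81) = 81/2

81/2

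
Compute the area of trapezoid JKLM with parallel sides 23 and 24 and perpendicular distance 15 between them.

Area = (23 + 24) * 15 / 2 = 705 / 2 = 705/2

705/2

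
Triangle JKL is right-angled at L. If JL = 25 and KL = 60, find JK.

In a right triangle, the square of the hypotenuse equals the sum of the squares of the two legs.
The legs are 25 and 60, so the hypotenuse = sqrt(625 + 3600) = sqrt(4225) = 65.

65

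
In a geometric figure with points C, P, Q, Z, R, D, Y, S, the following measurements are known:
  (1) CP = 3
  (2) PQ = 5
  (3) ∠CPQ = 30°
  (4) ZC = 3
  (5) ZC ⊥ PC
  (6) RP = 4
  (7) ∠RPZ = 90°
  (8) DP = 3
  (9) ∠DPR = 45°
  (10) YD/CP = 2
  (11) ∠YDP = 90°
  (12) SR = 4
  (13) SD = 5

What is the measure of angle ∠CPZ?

Step 1: By the law of cosines on triangle PCZ: PZ² = 3² + 3² − 2·3·3·cos(90°) = 18, so PZ = 3·√2.
Step 2: By the inverse law of cosines on triangle CPZ: cos(∠CPZ) = (3² + (3·√2)² − 3²) / (2·3·3·√2) = 18/25.46 = 0.7071, so ∠CPZ = 45°.

Therefore, the measure of angle ∠CPZ = 45°.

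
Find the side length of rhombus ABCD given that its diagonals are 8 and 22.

In a rhombus, the diagonals bisect each other perpendicularly, creating four congruent right triangles.
Each triangle has legs 4 (half of 8) and 11 (half of 22).
The hypotenuse of each right triangle is a side of the rhombus:
side = sqrt(4^2 + 11^2) = sqrt(137)

sqrt(137)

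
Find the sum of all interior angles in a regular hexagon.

The sum of interior angles of an n-sided polygon is (n - 2) * 180.
For n = 6: (6 - 2) * 180 = 4 * 180 = 720 degrees.

720 degrees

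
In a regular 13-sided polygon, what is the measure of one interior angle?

Each interior angle of a regular n-gon is (n - 2) * 180 / n.
For n = 13: (13 - 2) * 180 / 13 = 1980/13 = 1980/13 degrees.

1980/13 degrees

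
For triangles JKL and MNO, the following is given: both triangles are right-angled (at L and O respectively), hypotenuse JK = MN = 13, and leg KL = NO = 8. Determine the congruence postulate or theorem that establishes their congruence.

The given information matches HL: The hypotenuse and one leg of two right triangles are equal (Hypotenuse-Leg).

HL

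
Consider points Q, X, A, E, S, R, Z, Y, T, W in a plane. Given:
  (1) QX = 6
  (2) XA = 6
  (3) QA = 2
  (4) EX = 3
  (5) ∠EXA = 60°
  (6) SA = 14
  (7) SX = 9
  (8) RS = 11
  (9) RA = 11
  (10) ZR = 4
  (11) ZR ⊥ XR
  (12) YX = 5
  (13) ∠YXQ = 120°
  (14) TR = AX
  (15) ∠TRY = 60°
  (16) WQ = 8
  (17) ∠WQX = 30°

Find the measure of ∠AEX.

Step 1: By the law of cosines on triangle EXA: EA² = 3² + 6² − 2·3·6·cos(60°) = 27, so EA = 3·√3.
Step 2: By the inverse law of cosines on triangle AEX: cos(∠AEX) = ((3·√3)² + 3² − 6²) / (2·3·√3·3) = 0/31.18 = 0, so ∠AEX = 90°.

Therefore, the measure of angle ∠AEX = 90°.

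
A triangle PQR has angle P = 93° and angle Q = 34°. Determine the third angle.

angle R = 180 - 93 - 34 = 53 degrees.

53 degrees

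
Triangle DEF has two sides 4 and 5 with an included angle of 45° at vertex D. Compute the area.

When two sides and the included angle are known, the area formula is (1/2)ab sin(C).
The height from one side to the opposite vertex is 5 sin(45°) = 5*sqrt(2)/2.
Area = (1/2) * 4 * 5*sqrt(2)/2 = 5*sqrt(2).

5*sqrt(2)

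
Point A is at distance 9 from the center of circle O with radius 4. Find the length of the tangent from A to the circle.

The tangent, radius, and line from the external point to the center form a right triangle.
The right angle is where the tangent meets the radius.
By the Pythagorean theorem: tangent² + 4² = 9²
tangent² = 81 - 16 = 65
tangent = sqrt(65)

sqrt(65)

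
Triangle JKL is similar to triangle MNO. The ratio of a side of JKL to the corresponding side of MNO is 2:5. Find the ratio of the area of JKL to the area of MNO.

Area scales with the square of linear dimensions. If every length is multiplied by 2/5, then the area is multiplied by (2/5)^2 = 4/25.
The area ratio is 4:25.

4:25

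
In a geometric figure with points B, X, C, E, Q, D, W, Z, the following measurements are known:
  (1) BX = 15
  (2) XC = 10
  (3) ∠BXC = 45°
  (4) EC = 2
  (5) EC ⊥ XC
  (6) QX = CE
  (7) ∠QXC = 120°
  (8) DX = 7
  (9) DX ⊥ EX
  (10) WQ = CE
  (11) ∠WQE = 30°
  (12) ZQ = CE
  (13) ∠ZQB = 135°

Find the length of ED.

Step 1: By the law of cosines on triangle ECX: EX² = 2² + 10² − 2·2·10·cos(90°) = 104, so EX = 2·√26.
Step 2: By the law of cosines on triangle EXD: ED² = (2·√26)² + 7² − 2·2·√26·7·cos(90°) = 153, so ED = 3·√17.

Therefore, the length of ED = 3·√17.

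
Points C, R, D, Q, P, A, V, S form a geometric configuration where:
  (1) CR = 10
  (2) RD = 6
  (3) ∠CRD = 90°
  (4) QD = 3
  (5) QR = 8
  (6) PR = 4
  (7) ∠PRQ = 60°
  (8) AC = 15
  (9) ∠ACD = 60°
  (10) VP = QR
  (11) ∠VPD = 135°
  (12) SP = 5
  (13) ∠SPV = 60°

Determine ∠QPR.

Step 1: By the law of cosines on triangle PRQ: PQ² = 4² + 8² − 2·4·8·cos(60°) = 48, so PQ = 4·√3.
Step 2: By the inverse law of cosines on triangle QPR: cos(∠QPR) = ((4·√3)² + 4² − 8²) / (2·4·√3·4) = 0/55.43 = 0, so ∠QPR = 90°.

Therefore, the measure of angle ∠QPR = 90°.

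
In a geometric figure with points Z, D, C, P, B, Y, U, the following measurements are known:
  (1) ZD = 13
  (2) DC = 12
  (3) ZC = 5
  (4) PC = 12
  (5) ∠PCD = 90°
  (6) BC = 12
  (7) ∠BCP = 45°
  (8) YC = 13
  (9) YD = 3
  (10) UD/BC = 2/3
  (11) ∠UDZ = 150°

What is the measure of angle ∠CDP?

Step 1: By the law of cosines on triangle DCP: DP² = 12² + 12² − 2·12·12·cos(90°) = 288, so DP = 12·√2.
Step 2: By the inverse law of cosines on triangle CDP: cos(∠CDP) = (12² + (12·√2)² − 12²) / (2·12·12·√2) = 288/407.29 = 0.7071, so ∠CDP = 45°.

Therefore, the measure of angle ∠CDP = 45°.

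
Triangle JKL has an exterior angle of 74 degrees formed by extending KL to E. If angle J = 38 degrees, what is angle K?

By the exterior angle theorem: exterior angle = sum of remote interior angles.
74 = 38 + angle K
angle K = 74 - 38 = 36 degrees

36 degrees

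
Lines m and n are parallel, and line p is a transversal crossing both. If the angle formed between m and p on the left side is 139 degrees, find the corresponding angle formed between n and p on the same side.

When a transversal crosses parallel lines, angles in the same position at each intersection are called corresponding angles.
These are always equal, so the answer is 139 degrees.

139 degrees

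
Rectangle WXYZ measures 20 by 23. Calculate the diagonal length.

d = sqrt(20^2 + 23^2) = sqrt(929)

sqrt(929)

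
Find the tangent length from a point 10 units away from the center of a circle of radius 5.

Let T be the point of tangency. Then CT ⊥ XT (radius ⊥ tangent).
In right triangle CTX: CX² = CT² + XT²
10² = 5² + XT²
XT² = 75, XT = 5*sqrt(3)

5*sqrt(3)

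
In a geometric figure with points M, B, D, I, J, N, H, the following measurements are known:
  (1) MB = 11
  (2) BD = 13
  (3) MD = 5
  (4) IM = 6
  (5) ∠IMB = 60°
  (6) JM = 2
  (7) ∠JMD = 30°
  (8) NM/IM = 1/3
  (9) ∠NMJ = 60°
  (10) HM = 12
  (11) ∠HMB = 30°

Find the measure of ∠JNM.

From the given relations: NM = 1/3·IM = 1/3·6 = 2.
Step 1: By the law of cosines on triangle NMJ: NJ² = 2² + 2² − 2·2·2·cos(60°) = 4, so NJ = 2.
Step 2: By the inverse law of cosines on triangle JNM: cos(∠JNM) = (2² + 2² − 2²) / (2·2·2) = 4/8 = 0.5, so ∠JNM = 60°.

Therefore, the measure of angle ∠JNM = 60°.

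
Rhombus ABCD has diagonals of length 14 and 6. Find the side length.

Half-diagonals are 7 and 3. side = sqrt(7^2 + 3^2) = sqrt(58)

sqrt(58)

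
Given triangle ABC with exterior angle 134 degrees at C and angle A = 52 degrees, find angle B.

angle B = 134 - 52 = 82 degrees (exterior angle theorem).

82 degrees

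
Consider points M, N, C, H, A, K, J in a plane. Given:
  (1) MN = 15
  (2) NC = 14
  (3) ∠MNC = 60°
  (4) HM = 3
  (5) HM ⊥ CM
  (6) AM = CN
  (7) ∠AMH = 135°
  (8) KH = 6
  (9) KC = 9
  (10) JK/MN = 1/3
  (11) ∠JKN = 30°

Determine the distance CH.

Step 1: By the law of cosines on triangle CNM: CM² = 14² + 15² − 2·14·15·cos(60°) = 211, so CM ≈ 14.53.
Step 2: By the law of cosines on triangle CMH: CH² = 14.53² + 3² − 2·14.53·3·cos(90°) = 220, so CH = 2·√55.

Therefore, the length of CH = 2·√55.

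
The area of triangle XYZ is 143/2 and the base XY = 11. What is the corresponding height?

Rearranging the area formula Area = (1/2) * base * height:
height = 2 * Area / base = 2 * 143/2 / 11 = 13.

13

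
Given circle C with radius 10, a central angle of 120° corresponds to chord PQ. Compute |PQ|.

Chord = 2(10) sin(60°) = 10*sqrt(3)

10*sqrt(3)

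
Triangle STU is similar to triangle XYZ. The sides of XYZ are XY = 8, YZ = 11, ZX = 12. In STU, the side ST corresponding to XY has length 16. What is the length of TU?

Similar triangles have proportional sides. Setting up the proportion:
ST / XY = TU / YZ
16 / 8 = TU / 11
TU = 11 * 16 / 8 = 22.

22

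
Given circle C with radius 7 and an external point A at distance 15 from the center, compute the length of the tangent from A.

Let T be the point of tangency. Then CT ⊥ AT (radius ⊥ tangent).
In right triangle CTA: CA² = CT² + AT²
15² = 7² + AT²
AT² = 176, AT = 4*sqrt(11)

4*sqrt(11)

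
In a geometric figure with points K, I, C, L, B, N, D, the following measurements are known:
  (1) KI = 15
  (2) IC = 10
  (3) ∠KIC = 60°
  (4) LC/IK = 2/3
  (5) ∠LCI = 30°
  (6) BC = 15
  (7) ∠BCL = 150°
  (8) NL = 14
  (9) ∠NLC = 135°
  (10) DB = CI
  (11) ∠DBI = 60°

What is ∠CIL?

From the given relations: LC = 2/3·IK = 2/3·15 = 10.
Step 1: By the law of cosines on triangle ICL: IL² = 10² + 10² − 2·10·10·cos(30°) = 26.79, so IL ≈ 5.18.
Step 2: By the inverse law of cosines on triangle CIL: cos(∠CIL) = (10² + 5.18² − 10²) / (2·10·5.18) = 26.79/103.53 = 0.2588, so ∠CIL = 75°.

Therefore, the measure of angle ∠CIL = 75°.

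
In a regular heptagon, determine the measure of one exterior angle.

Each exterior angle of a regular n-gon is 360 / n.
For n = 7: 360 / 7 = 360/7 degrees.

360/7 degrees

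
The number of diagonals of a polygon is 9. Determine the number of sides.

Using d = n(n - 3)/2, we solve 9 = n(n - 3)/2.
So n(n - 3) = 18.
Testing n = 6: 6 * 3 = 18 = 18. Correct.
The polygon has 6 sides.

6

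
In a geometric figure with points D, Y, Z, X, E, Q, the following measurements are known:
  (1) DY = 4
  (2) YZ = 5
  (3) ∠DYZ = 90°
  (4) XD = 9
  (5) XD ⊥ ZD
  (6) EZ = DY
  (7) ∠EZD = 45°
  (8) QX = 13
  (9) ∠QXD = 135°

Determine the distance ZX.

Step 1: By the law of cosines on triangle ZYD: ZD² = 5² + 4² − 2·5·4·cos(90°) = 41, so ZD = √41.
Step 2: By the law of cosines on triangle ZDX: ZX² = √41² + 9² − 2·√41·9·cos(90°) = 122, so ZX = √122.

Therefore, the length of ZX = √122.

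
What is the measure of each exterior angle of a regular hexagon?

Each exterior angle of a regular n-gon is 360 / n.
For n = 6: 360 / 6 = 60 degrees.

60 degrees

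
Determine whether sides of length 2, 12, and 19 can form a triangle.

The longest side is 19. The other two sides sum to 2 + 12 = 14.
Since 14 ≤ 19, the two shorter sides cannot reach around to close the triangle.

No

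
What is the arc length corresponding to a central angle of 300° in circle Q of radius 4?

Arc length = 2πr × θ/360
= 2π × 4 × 5/6
= 20*pi/3

20*pi/3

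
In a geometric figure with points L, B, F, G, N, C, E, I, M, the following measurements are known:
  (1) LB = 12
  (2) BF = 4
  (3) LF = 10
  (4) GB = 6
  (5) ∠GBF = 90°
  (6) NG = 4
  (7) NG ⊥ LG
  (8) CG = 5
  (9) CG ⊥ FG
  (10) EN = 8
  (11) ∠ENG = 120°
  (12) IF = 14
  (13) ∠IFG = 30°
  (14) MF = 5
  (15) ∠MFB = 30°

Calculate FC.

Step 1: By the law of cosines on triangle FBG: FG² = 4² + 6² − 2·4·6·cos(90°) = 52, so FG = 2·√13.
Step 2: By the law of cosines on triangle FGC: FC² = (2·√13)² + 5² − 2·2·√13·5·cos(90°) = 77, so FC = √77.

Therefore, the length of FC = √77.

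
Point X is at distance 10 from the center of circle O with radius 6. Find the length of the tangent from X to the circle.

Let T be the point of tangency. Then OT ⊥ XT (radius ⊥ tangent).
In right triangle OTX: OX² = OT² + XT²
10² = 6² + XT²
XT² = 64, XT = 8

8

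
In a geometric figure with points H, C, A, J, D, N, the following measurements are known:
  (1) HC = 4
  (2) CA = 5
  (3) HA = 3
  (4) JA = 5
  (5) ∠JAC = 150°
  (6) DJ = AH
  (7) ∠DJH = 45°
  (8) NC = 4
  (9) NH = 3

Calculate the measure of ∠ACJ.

Step 1: By the law of cosines on triangle CAJ: CJ² = 5² + 5² − 2·5·5·cos(150°) = 93.3, so CJ ≈ 9.66.
Step 2: By the inverse law of cosines on triangle ACJ: cos(∠ACJ) = (5² + 9.66² − 5²) / (2·5·9.66) = 93.3/96.59 = 0.9659, so ∠ACJ = 15°.

Therefore, the measure of angle ∠ACJ = 15°.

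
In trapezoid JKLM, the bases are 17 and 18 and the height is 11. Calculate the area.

Area = (17 + 18) * 11 / 2 = 385 / 2 = 385/2

385/2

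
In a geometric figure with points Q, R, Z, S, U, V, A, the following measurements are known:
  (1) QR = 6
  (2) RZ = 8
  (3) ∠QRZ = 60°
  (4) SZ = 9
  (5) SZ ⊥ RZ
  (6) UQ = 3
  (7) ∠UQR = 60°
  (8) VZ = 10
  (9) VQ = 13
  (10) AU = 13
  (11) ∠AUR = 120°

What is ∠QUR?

Step 1: By the law of cosines on triangle UQR: UR² = 3² + 6² − 2·3·6·cos(60°) = 27, so UR = 3·√3.
Step 2: By the inverse law of cosines on triangle QUR: cos(∠QUR) = (3² + (3·√3)² − 6²) / (2·3·3·√3) = 0/31.18 = 0, so ∠QUR = 90°.

Therefore, the measure of angle ∠QUR = 90°.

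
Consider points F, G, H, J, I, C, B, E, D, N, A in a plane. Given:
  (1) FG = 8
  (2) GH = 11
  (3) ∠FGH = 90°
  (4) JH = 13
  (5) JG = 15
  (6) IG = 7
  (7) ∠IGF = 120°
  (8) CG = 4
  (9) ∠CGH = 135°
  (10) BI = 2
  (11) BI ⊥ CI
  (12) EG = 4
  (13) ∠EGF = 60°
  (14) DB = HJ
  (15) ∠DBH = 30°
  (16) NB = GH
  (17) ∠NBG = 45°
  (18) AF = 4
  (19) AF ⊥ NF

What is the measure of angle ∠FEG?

Step 1: By the law of cosines on triangle EGF: EF² = 4² + 8² − 2·4·8·cos(60°) = 48, so EF = 4·√3.
Step 2: By the inverse law of cosines on triangle FEG: cos(∠FEG) = ((4·√3)² + 4² − 8²) / (2·4·√3·4) = 0/55.43 = 0, so ∠FEG = 90°.

Therefore, the measure of angle ∠FEG = 90°.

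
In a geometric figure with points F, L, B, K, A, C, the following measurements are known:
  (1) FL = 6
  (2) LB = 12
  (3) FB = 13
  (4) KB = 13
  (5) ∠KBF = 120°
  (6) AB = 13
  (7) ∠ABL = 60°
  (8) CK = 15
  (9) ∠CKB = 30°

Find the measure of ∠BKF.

Step 1: By the law of cosines on triangle KBF: KF² = 13² + 13² − 2·13·13·cos(120°) = 507, so KF = 13·√3.
Step 2: By the inverse law of cosines on triangle BKF: cos(∠BKF) = (13² + (13·√3)² − 13²) / (2·13·13·√3) = 507/585.43 = 0.866, so ∠BKF = 30°.

Therefore, the measure of angle ∠BKF = 30°.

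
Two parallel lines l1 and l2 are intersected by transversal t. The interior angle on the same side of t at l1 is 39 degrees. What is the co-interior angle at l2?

Co-interior angles (same-side interior) formed by parallel lines and a transversal are supplementary (sum to 180 degrees).
The given angle is 39 degrees.
The co-interior angle = 180 - 39 = 141 degrees.

141 degrees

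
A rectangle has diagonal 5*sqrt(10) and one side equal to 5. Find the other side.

The diagonal of a rectangle forms a right triangle with the two sides.
Rearranging the Pythagorean theorem: missing side = sqrt(d^2 - known^2).
= sqrt(250 - 25) = sqrt(225) = 15.

15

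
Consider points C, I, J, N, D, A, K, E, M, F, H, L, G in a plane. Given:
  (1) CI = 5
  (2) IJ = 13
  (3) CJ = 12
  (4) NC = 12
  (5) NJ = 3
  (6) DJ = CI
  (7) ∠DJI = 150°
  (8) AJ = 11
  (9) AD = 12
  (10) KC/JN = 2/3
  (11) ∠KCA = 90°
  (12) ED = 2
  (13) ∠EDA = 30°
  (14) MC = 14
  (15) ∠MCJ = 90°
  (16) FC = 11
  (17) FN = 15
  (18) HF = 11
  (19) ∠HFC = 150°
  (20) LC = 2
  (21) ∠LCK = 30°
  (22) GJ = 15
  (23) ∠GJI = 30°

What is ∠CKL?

From the given relations: KC = 2/3·JN = 2/3·3 = 2.
Step 1: By the law of cosines on triangle KCL: KL² = 2² + 2² − 2·2·2·cos(30°) = 1.07, so KL ≈ 1.04.
Step 2: By the inverse law of cosines on triangle CKL: cos(∠CKL) = (2² + 1.04² − 2²) / (2·2·1.04) = 1.07/4.14 = 0.2588, so ∠CKL = 75°.

Therefore, the measure of angle ∠CKL = 75°.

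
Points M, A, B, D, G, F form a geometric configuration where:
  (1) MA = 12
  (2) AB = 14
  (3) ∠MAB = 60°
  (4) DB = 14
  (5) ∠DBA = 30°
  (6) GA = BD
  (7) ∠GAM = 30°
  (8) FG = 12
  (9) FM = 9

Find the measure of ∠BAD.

Step 1: By the law of cosines on triangle ABD: AD² = 14² + 14² − 2·14·14·cos(30°) = 52.52, so AD ≈ 7.25.
Step 2: By the inverse law of cosines on triangle BAD: cos(∠BAD) = (14² + 7.25² − 14²) / (2·14·7.25) = 52.52/202.91 = 0.2588, so ∠BAD = 75°.

Therefore, the measure of angle ∠BAD = 75°.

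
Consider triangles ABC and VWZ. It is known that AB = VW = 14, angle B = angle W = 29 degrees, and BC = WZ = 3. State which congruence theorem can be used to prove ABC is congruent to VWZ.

Consider the given information: AB = VW = 14, angle B = angle W = 29 degrees, and BC = WZ = 3
This is not SSS or HL: SSS requires all three pairs of sides, but we don't have that. HL only applies to right triangles with matching hypotenuse and leg.
The correct criterion is SAS. Two pairs of corresponding sides and the included angle are equal (Side-Angle-Side).

SAS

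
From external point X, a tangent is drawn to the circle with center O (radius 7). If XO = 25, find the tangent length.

Let T be the point of tangency. Then OT ⊥ XT (radius ⊥ tangent).
In right triangle OTX: OX² = OT² + XT²
25² = 7² + XT²
XT² = 576, XT = 24

24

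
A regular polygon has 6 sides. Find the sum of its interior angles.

The sum of interior angles of an n-sided polygon is (n - 2) * 180.
For n = 6: (6 - 2) * 180 = 4 * 180 = 720 degrees.

720 degrees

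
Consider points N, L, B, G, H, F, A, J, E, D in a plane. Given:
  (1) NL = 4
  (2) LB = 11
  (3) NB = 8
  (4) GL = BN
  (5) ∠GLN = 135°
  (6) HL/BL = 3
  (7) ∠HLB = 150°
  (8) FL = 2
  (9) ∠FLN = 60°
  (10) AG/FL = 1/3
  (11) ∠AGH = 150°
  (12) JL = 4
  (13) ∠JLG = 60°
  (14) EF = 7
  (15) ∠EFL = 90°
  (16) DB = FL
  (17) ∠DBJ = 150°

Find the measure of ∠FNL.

Step 1: By the law of cosines on triangle NLF: NF² = 4² + 2² − 2·4·2·cos(60°) = 12, so NF = 2·√3.
Step 2: By the inverse law of cosines on triangle FNL: cos(∠FNL) = ((2·√3)² + 4² − 2²) / (2·2·√3·4) = 24/27.71 = 0.866, so ∠FNL = 30°.

Therefore, the measure of angle ∠FNL = 30°.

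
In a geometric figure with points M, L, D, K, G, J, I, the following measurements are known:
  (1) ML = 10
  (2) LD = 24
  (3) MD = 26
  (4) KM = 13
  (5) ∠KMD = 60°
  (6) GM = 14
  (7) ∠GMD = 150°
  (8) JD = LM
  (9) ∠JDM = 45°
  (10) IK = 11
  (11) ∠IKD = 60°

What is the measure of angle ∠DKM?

Step 1: By the law of cosines on triangle KMD: KD² = 13² + 26² − 2·13·26·cos(60°) = 507, so KD = 13·√3.
Step 2: By the inverse law of cosines on triangle DKM: cos(∠DKM) = ((13·√3)² + 13² − 26²) / (2·13·√3·13) = 0/585.43 = 0, so ∠DKM = 90°.

Therefore, the measure of angle ∠DKM = 90°.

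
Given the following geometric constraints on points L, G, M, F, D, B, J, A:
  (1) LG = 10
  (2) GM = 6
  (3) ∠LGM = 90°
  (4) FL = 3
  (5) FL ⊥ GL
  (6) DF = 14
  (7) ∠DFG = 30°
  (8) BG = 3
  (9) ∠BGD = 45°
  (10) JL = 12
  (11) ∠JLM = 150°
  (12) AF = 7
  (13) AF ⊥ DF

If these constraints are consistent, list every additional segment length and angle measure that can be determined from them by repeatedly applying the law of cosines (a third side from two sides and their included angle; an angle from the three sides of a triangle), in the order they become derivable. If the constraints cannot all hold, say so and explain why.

The constraints are consistent. Derivable facts, in order:
After 1 step:
- DA = 7·√5
- GF = √109
- LM = 2·√34
After 2 steps:
- GD ≈ 7.2
- MJ ≈ 22.86
- ∠ADF = 26.57°
- ∠DAF = 63.43°
- ∠FGL = 16.7°
- ∠GFL = 73.3°
- ∠GLM = 30.96°
- ∠GML = 59.04°
After 3 steps:
- DB ≈ 5.5
- ∠DGF = 103.53°
- ∠FDG = 46.47°
- ∠JML = 15.22°
- ∠LJM = 14.78°
After 4 steps:
- ∠BDG = 22.67°
- ∠DBG = 112.33°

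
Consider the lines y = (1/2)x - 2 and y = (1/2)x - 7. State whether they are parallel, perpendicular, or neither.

Slope of line 1: m1 = 1/2
Slope of line 2: m2 = 1/2
Since m1 = m2 = 1/2, the lines are parallel.

Parallel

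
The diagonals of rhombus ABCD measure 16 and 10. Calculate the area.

Area = (16 * 10) / 2 = 160 / 2 = 80

80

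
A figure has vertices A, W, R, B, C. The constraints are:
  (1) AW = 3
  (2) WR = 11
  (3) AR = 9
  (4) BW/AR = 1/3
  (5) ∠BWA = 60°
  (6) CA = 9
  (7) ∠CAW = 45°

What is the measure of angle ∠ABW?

From the given relations: BW = 1/3·AR = 1/3·9 = 3.
Step 1: By the law of cosines on triangle BWA: BA² = 3² + 3² − 2·3·3·cos(60°) = 9, so BA = 3.
Step 2: By the inverse law of cosines on triangle ABW: cos(∠ABW) = (3² + 3² − 3²) / (2·3·3) = 9/18 = 0.5, so ∠ABW = 60°.

Therefore, the measure of angle ∠ABW = 60°.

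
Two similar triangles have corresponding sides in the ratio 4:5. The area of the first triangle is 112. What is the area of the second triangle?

The ratio of areas of similar triangles = (side ratio)^2.
Side ratio = 4:5, so area ratio = 16:25.
Area of the second triangle / Area of the first triangle = 25/16
Area of the second triangle = 112 * 25/16 = 175

175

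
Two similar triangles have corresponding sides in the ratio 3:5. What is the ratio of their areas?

The ratio of areas of similar triangles equals the square of the side ratio.
Side ratio = 3:5
Area ratio = (3/5)^2 = 9/25 = 9:25

9:25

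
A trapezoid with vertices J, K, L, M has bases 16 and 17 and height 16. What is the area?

A trapezoid's area equals the midsegment times the height.
The midsegment is (16 + 17) / 2 = 33/2.
Area = 33/2 * 16 = 264.

264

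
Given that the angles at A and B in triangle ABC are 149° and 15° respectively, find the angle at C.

angle C = 180 - 149 - 15 = 16 degrees.

16 degrees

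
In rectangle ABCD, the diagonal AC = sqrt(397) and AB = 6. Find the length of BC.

The diagonal of a rectangle forms a right triangle with the two sides.
Rearranging the Pythagorean theorem: missing side = sqrt(d^2 - known^2).
= sqrt(397 - 36) = sqrt(361) = 19.

19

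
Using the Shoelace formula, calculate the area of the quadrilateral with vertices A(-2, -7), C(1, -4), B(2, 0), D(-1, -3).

Shoelace: sum of cross terms = 18, Area = (1/2)|18| = 9

9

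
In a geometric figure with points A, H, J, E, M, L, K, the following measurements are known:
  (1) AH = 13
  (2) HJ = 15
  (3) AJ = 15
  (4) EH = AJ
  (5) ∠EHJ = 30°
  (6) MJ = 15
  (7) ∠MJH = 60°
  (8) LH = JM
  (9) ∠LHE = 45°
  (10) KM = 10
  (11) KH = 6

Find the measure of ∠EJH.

From the given relations: EH = AJ = 15.
Step 1: By the law of cosines on triangle JHE: JE² = 15² + 15² − 2·15·15·cos(30°) = 60.29, so JE ≈ 7.76.
Step 2: By the inverse law of cosines on triangle EJH: cos(∠EJH) = (7.76² + 15² − 15²) / (2·7.76·15) = 60.29/232.94 = 0.2588, so ∠EJH = 75°.

Therefore, the measure of angle ∠EJH = 75°.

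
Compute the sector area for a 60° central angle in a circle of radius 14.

Sector area = π(14²)(1/6) = 98*pi/3

98*pi/3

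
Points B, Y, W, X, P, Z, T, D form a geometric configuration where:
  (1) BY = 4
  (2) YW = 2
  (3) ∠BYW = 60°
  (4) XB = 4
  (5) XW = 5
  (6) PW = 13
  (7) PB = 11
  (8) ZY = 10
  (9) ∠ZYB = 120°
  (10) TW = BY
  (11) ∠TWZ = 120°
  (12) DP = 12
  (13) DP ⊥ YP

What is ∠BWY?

Step 1: By the law of cosines on triangle WYB: WB² = 2² + 4² − 2·2·4·cos(60°) = 12, so WB = 2·√3.
Step 2: By the inverse law of cosines on triangle BWY: cos(∠BWY) = ((2·√3)² + 2² − 4²) / (2·2·√3·2) = 0/13.86 = 0, so ∠BWY = 90°.

Therefore, the measure of angle ∠BWY = 90°.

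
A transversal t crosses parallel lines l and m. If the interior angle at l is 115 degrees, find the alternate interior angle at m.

Alternate interior angles lie on opposite sides of the transversal, between the parallel lines.
By the alternate interior angle theorem, they are equal: 115 degrees.

115 degrees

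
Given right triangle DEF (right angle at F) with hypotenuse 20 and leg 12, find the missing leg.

By the Pythagorean theorem: EF^2 = DE^2 - DF^2
EF^2 = 20^2 - 12^2 = 400 - 144 = 256
EF = sqrt(256) = 16

16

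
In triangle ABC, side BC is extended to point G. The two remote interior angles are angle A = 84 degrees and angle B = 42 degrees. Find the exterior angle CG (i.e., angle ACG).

Exterior angle = 84 + 42 = 126 degrees (exterior angle theorem).

126 degrees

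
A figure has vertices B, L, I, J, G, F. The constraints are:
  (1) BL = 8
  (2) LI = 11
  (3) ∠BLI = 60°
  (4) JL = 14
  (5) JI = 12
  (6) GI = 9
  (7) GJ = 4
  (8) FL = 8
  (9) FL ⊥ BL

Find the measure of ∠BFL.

Step 1: By the law of cosines on triangle FLB: FB² = 8² + 8² − 2·8·8·cos(90°) = 128, so FB = 8·√2.
Step 2: By the inverse law of cosines on triangle BFL: cos(∠BFL) = ((8·√2)² + 8² − 8²) / (2·8·√2·8) = 128/181.02 = 0.7071, so ∠BFL = 45°.

Therefore, the measure of angle ∠BFL = 45°.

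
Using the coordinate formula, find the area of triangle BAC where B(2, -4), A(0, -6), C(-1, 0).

Using the Shoelace formula for a triangle:
Area = (1/2)|x0(y1 - y2) + x1(y2 - y0) + x2(y0 - y1)|
Area = (1/2)|2(-6 - 0) + 0(0 - -4) + -1(-4 - -6)|
Area = (1/2)|-12 + 0 + -2|
Area = (1/2)|-14|
Area = (1/2)(14)
Area = 7

7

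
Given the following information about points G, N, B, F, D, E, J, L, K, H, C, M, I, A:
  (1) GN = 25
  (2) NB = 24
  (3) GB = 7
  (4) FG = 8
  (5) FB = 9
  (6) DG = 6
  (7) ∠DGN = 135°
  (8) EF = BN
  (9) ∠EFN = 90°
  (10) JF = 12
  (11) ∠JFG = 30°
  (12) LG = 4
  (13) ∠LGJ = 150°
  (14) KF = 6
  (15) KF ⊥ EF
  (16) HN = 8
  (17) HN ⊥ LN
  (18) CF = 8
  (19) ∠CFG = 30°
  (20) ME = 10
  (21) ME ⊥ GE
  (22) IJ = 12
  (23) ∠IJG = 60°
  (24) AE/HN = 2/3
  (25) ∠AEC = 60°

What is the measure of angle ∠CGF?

Step 1: By the law of cosines on triangle GFC: GC² = 8² + 8² − 2·8·8·cos(30°) = 17.15, so GC ≈ 4.14.
Step 2: By the inverse law of cosines on triangle CGF: cos(∠CGF) = (4.14² + 8² − 8²) / (2·4.14·8) = 17.15/66.26 = 0.2588, so ∠CGF = 75°.

Therefore, the measure of angle ∠CGF = 75°.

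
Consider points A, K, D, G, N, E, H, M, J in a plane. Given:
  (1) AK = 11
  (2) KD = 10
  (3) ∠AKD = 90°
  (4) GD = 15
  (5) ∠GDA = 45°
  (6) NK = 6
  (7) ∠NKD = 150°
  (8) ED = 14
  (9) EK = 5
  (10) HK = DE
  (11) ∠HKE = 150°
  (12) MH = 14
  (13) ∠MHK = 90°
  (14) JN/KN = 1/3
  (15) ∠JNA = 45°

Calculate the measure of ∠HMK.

From the given relations: HK = DE = 14.
Step 1: By the law of cosines on triangle MHK: MK² = 14² + 14² − 2·14·14·cos(90°) = 392, so MK = 14·√2.
Step 2: By the inverse law of cosines on triangle HMK: cos(∠HMK) = (14² + (14·√2)² − 14²) / (2·14·14·√2) = 392/554.37 = 0.7071, so ∠HMK = 45°.

Therefore, the measure of angle ∠HMK = 45°.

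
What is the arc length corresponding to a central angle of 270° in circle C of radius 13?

Arc length = 2πr × θ/360
= 2π × 13 × 3/4
= 39*pi/2

39*pi/2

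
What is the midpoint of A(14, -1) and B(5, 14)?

The midpoint is the average of the coordinates:
x: (14 + 5)/2 = 19/2
y: (-1 + 14)/2 = 13/2
Midpoint = (19/2, 13/2)

(19/2, 13/2)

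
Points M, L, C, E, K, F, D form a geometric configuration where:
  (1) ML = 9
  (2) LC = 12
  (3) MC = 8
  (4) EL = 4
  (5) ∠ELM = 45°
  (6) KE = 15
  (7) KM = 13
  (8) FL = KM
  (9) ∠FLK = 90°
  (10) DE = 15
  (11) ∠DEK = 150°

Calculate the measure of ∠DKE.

Step 1: By the law of cosines on triangle KED: KD² = 15² + 15² − 2·15·15·cos(150°) = 839.71, so KD ≈ 28.98.
Step 2: By the inverse law of cosines on triangle DKE: cos(∠DKE) = (28.98² + 15² − 15²) / (2·28.98·15) = 839.71/869.33 = 0.9659, so ∠DKE = 15°.

Therefore, the measure of angle ∠DKE = 15°.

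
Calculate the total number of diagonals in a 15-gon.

The number of diagonals in an n-gon is n(n - 3)/2.
For n = 15: 15(15 - 3)/2 = 15 × 12 / 2 = 90.

90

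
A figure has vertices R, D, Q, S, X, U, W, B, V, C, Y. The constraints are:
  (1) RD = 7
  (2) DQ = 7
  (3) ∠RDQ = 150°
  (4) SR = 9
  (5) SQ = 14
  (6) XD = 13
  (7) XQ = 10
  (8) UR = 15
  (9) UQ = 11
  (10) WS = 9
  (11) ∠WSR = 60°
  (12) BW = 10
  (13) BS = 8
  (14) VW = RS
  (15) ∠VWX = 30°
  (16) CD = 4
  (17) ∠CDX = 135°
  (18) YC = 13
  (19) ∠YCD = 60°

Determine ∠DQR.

Step 1: By the law of cosines on triangle QDR: QR² = 7² + 7² − 2·7·7·cos(150°) = 182.87, so QR ≈ 13.52.
Step 2: By the inverse law of cosines on triangle DQR: cos(∠DQR) = (7² + 13.52² − 7²) / (2·7·13.52) = 182.87/189.32 = 0.9659, so ∠DQR = 15°.

Therefore, the measure of angle ∠DQR = 15°.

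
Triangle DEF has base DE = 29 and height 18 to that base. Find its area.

Area = (1/2) * base * height
Area = (1/2) * 29 * 18
Area = 261

261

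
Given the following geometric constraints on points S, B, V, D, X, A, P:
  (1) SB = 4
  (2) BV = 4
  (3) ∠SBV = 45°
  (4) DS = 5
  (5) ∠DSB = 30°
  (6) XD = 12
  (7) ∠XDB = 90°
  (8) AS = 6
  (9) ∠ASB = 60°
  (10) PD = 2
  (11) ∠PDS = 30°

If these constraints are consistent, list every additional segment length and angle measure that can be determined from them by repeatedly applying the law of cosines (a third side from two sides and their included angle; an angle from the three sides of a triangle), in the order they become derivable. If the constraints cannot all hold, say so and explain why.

The constraints are consistent. Derivable facts, in order:
After 1 step:
- BA = 2·√7
- BD ≈ 2.52
- SP ≈ 3.42
- SV ≈ 3.06
After 2 steps:
- BX ≈ 12.26
- ∠ABS = 79.11°
- ∠BAS = 40.89°
- ∠BDS = 52.48°
- ∠BSV = 67.5°
- ∠BVS = 67.5°
- ∠DBS = 97.52°
- ∠DPS = 132.99°
- ∠DSP = 17.01°
After 3 steps:
- ∠BXD = 11.87°
- ∠DBX = 78.13°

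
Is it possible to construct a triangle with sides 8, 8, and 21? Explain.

Check the triangle inequality: 8 + 8 = 16 ≤ 21.
Since the sum of two sides does not exceed the third, no triangle can be formed.

No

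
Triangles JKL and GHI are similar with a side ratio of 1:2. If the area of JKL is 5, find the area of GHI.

Area ratio = (1/2)^2 = 1/4. Area of GHI = 5 * 4/1 = 20.

20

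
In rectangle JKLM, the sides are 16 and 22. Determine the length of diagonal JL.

A rectangle's diagonal splits it into two right triangles, with the diagonal as the hypotenuse.
By the Pythagorean theorem, d^2 = 16^2 + 22^2 = 740.
Therefore d = sqrt(740) = 2*sqrt(185).

2*sqrt(185)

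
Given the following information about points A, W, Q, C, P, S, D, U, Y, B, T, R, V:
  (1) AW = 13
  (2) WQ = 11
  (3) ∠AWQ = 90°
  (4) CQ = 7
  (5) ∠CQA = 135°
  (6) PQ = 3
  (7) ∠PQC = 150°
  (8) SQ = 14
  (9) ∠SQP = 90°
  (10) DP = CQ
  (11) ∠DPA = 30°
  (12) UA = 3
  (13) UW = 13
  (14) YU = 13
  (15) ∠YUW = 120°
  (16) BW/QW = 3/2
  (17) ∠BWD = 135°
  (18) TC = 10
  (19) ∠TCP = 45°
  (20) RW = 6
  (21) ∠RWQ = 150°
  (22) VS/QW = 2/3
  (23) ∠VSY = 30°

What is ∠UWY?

Step 1: By the law of cosines on triangle WUY: WY² = 13² + 13² − 2·13·13·cos(120°) = 507, so WY = 13·√3.
Step 2: By the inverse law of cosines on triangle UWY: cos(∠UWY) = (13² + (13·√3)² − 13²) / (2·13·13·√3) = 507/585.43 = 0.866, so ∠UWY = 30°.

Therefore, the measure of angle ∠UWY = 30°.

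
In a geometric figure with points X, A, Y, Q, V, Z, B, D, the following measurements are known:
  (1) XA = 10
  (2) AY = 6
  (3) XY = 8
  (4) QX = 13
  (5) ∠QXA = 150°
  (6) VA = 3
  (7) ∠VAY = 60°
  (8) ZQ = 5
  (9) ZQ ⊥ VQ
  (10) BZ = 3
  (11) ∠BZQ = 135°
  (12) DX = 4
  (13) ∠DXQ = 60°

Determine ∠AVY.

Step 1: By the law of cosines on triangle VAY: VY² = 3² + 6² − 2·3·6·cos(60°) = 27, so VY = 3·√3.
Step 2: By the inverse law of cosines on triangle AVY: cos(∠AVY) = (3² + (3·√3)² − 6²) / (2·3·3·√3) = 0/31.18 = 0, so ∠AVY = 90°.

Therefore, the measure of angle ∠AVY = 90°.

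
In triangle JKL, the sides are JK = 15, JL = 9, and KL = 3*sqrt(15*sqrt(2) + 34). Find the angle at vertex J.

When all three sides of a triangle are known, the law of cosines can be rearranged to find any angle.
cos(C) = (a² + b² - c²) / (2ab) gives cos(J) = -sqrt(2)/2.
Taking the inverse cosine: J = 135°.

135°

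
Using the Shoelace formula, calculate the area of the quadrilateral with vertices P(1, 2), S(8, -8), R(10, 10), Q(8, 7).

Using the Shoelace formula for a quadrilateral (vertices in order):
Area = (1/2)|sum of (x_i * y_(i+1) - x_(i+1) * y_i)|
Terms: (1*-8 - 8*2) = -24, (8*10 - 10*-8) = 160, (10*7 - 8*10) = -10, (8*2 - 1*7) = 9
Sum = 135
Area = (1/2)(135) = 135/2

135/2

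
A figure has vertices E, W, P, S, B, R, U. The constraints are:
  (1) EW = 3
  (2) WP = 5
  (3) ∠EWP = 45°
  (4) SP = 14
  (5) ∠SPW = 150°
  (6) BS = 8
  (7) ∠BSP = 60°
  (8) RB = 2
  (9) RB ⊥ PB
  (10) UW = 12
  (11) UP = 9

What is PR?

Step 1: By the law of cosines on triangle BSP: BP² = 8² + 14² − 2·8·14·cos(60°) = 148, so BP = 2·√37.
Step 2: By the law of cosines on triangle PBR: PR² = (2·√37)² + 2² − 2·2·√37·2·cos(90°) = 152, so PR = 2·√38.

Therefore, the length of PR = 2·√38.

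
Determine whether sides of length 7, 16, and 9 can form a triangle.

Check the triangle inequality: 7 + 9 = 16 ≤ 16.
Since the sum of two sides does not exceed the third, no triangle can be formed.

No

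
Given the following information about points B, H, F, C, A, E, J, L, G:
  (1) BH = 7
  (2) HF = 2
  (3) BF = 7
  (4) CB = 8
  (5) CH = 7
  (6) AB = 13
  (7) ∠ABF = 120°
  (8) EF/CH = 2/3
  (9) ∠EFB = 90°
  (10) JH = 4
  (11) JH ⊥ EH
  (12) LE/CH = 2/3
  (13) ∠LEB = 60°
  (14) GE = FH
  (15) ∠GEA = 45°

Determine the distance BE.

From the given relations: EF = 2/3·CH = 2/3·7 ≈ 4.67.
Step 1: By the law of cosines on triangle BFE: BE² = 7² + 4.67² − 2·7·4.67·cos(90°) = 70.78, so BE = 7/3·√13.

Therefore, the length of BE = 7/3·√13.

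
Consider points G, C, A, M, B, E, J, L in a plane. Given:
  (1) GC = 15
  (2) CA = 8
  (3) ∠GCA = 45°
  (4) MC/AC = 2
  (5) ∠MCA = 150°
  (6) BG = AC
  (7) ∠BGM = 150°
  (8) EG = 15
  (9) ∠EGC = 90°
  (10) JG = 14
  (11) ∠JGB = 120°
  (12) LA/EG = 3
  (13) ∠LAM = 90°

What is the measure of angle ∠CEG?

Step 1: By the law of cosines on triangle EGC: EC² = 15² + 15² − 2·15·15·cos(90°) = 450, so EC = 15·√2.
Step 2: By the inverse law of cosines on triangle CEG: cos(∠CEG) = ((15·√2)² + 15² − 15²) / (2·15·√2·15) = 450/636.4 = 0.7071, so ∠CEG = 45°.

Therefore, the measure of angle ∠CEG = 45°.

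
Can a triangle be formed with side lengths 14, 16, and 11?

Yes.
The triangle inequality requires that the sum of any two sides exceeds the third.
Here 11 + 14 = 25 > 16, so the condition is met.

Yes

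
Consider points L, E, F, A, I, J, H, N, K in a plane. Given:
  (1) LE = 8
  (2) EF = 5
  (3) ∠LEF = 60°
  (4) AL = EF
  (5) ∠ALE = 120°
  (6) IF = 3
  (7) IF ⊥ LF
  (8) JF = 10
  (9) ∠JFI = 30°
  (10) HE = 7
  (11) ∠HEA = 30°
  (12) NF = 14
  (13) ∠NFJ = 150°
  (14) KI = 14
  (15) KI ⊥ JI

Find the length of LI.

Step 1: By the law of cosines on triangle LEF: LF² = 8² + 5² − 2·8·5·cos(60°) = 49, so LF = 7.
Step 2: By the law of cosines on triangle LFI: LI² = 7² + 3² − 2·7·3·cos(90°) = 58, so LI = √58.

Therefore, the length of LI = √58.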